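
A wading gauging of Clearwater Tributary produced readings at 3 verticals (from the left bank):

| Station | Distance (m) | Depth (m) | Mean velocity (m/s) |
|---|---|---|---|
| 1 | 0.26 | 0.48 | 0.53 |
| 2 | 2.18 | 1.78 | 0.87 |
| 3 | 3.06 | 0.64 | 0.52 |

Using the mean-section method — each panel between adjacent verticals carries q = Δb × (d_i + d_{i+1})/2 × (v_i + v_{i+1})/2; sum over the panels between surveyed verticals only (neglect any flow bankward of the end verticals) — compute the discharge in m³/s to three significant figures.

2.26 m³/s

Panel 1-2: Δb = 1.92 m, d̄ = (0.48+1.78)/2 = 1.13, v̄ = (0.53+0.87)/2 = 0.7 → q = 1.92×1.13×0.7 = 1.519 m³/s
Panel 2-3: Δb = 0.88 m, d̄ = (1.78+0.64)/2 = 1.21, v̄ = (0.87+0.52)/2 = 0.695 → q = 0.88×1.21×0.695 = 0.7400 m³/s
Q = Σ q = 2.259 m³/s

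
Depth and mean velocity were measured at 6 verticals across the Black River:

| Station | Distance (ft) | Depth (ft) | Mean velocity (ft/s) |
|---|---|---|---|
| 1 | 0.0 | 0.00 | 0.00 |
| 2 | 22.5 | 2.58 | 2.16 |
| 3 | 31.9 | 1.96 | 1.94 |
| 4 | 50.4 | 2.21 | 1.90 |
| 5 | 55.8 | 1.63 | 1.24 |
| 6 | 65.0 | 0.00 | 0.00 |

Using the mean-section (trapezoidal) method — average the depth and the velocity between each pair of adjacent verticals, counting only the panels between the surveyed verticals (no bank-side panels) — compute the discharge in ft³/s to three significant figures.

Panel 1-2: Δb = 22.5 ft, d̄ = (0.00+2.58)/2 = 1.29, v̄ = (0.00+2.16)/2 = 1.08 → q = 22.5×1.29×1.08 = 31.35 ft³/s
Panel 2-3: Δb = 9.4 ft, d̄ = (2.58+1.96)/2 = 2.27, v̄ = (2.16+1.94)/2 = 2.05 → q = 9.4×2.27×2.05 = 43.74 ft³/s
Panel 3-4: Δb = 18.5 ft, d̄ = (1.96+2.21)/2 = 2.085, v̄ = (1.94+1.90)/2 = 1.92 → q = 18.5×2.085×1.92 = 74.06 ft³/s
Panel 4-5: Δb = 5.4 ft, d̄ = (2.21+1.63)/2 = 1.92, v̄ = (1.90+1.24)/2 = 1.57 → q = 5.4×1.92×1.57 = 16.28 ft³/s
Panel 5-6: Δb = 9.2 ft, d̄ = (1.63+0.00)/2 = 0.815, v̄ = (1.24+0.00)/2 = 0.62 → q = 9.2×0.815×0.62 = 4.649 ft³/s
Q = Σ q = 170.1 ft³/s

170 ft³/s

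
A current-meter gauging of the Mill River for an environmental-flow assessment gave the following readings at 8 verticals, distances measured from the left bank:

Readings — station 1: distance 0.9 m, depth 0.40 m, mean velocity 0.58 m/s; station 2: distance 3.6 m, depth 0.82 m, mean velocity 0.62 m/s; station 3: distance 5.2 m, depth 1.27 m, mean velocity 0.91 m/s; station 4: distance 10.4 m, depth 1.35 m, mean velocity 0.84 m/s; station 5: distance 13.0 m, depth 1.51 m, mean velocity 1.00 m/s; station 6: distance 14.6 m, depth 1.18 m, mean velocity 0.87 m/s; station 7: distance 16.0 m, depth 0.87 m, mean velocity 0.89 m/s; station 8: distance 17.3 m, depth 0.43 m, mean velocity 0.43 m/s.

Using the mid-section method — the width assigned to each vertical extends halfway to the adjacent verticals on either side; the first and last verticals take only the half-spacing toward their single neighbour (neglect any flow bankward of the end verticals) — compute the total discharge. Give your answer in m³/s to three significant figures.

15.6 m³/s

w_1 = (3.6 − 0.9)/2 = 1.35 m; q_1 = 0.58 × 0.40 × 1.35 = 0.3132 m³/s
w_2 = (5.2 − 0.9)/2 = 2.15 m; q_2 = 0.62 × 0.82 × 2.15 = 1.093 m³/s
w_3 = (10.4 − 3.6)/2 = 3.4 m; q_3 = 0.91 × 1.27 × 3.4 = 3.929 m³/s
w_4 = (13.0 − 5.2)/2 = 3.9 m; q_4 = 0.84 × 1.35 × 3.9 = 4.423 m³/s
w_5 = (14.6 − 10.4)/2 = 2.1 m; q_5 = 1.00 × 1.51 × 2.1 = 3.171 m³/s
w_6 = (16.0 − 13.0)/2 = 1.5 m; q_6 = 0.87 × 1.18 × 1.5 = 1.540 m³/s
w_7 = (17.3 − 14.6)/2 = 1.35 m; q_7 = 0.89 × 0.87 × 1.35 = 1.045 m³/s
w_8 = (17.3 − 16.0)/2 = 0.65 m; q_8 = 0.43 × 0.43 × 0.65 = 0.1202 m³/s
Q = Σ qᵢ = 15.63 m³/s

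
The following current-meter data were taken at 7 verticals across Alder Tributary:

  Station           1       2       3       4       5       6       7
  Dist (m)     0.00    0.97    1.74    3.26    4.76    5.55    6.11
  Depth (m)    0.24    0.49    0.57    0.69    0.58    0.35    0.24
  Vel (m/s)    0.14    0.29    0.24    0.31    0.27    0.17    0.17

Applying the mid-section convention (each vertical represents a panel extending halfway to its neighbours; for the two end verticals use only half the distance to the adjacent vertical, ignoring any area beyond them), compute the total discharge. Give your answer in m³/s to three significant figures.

w_1 = (0.97 − 0.00)/2 = 0.485 m; q_1 = 0.14 × 0.24 × 0.485 = 0.01630 m³/s
w_2 = (1.74 − 0.00)/2 = 0.87 m; q_2 = 0.29 × 0.49 × 0.87 = 0.1236 m³/s
w_3 = (3.26 − 0.97)/2 = 1.145 m; q_3 = 0.24 × 0.57 × 1.145 = 0.1566 m³/s
w_4 = (4.76 − 1.74)/2 = 1.51 m; q_4 = 0.31 × 0.69 × 1.51 = 0.3230 m³/s
w_5 = (5.55 − 3.26)/2 = 1.145 m; q_5 = 0.27 × 0.58 × 1.145 = 0.1793 m³/s
w_6 = (6.11 − 4.76)/2 = 0.675 m; q_6 = 0.17 × 0.35 × 0.675 = 0.04016 m³/s
w_7 = (6.11 − 5.55)/2 = 0.28 m; q_7 = 0.17 × 0.24 × 0.28 = 0.01142 m³/s
Q = Σ qᵢ = 0.8504 m³/s

0.850 m³/s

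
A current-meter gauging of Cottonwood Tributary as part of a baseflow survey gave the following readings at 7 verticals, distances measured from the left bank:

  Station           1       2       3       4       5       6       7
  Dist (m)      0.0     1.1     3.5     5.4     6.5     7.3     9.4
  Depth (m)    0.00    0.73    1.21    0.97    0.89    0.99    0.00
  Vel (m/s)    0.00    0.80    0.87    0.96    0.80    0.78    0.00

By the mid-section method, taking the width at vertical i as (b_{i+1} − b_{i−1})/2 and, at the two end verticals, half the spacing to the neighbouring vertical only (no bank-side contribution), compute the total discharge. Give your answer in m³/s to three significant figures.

w_2 = (3.5 − 0.0)/2 = 1.75 m; q_2 = 0.80 × 0.73 × 1.75 = 1.022 m³/s
w_3 = (5.4 − 1.1)/2 = 2.15 m; q_3 = 0.87 × 1.21 × 2.15 = 2.263 m³/s
w_4 = (6.5 − 3.5)/2 = 1.5 m; q_4 = 0.96 × 0.97 × 1.5 = 1.397 m³/s
w_5 = (7.3 − 5.4)/2 = 0.95 m; q_5 = 0.80 × 0.89 × 0.95 = 0.6764 m³/s
w_6 = (9.4 − 6.5)/2 = 1.45 m; q_6 = 0.78 × 0.99 × 1.45 = 1.120 m³/s
Stations 1, 7 contribute zero (depth or velocity is 0).
Q = Σ qᵢ = 6.478 m³/s

6.48 m³/s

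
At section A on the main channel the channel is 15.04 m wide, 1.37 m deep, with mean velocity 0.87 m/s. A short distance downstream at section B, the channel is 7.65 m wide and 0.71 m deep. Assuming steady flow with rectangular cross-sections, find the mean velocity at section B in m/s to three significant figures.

3.30 m/s

Q = A₁V₁ = (15.04×1.37) × 0.87 = 17.93 m³/s
A₂ = 7.65 × 0.71 = 5.432 m²
V₂ = Q/A₂ = 17.93/5.432 = 3.300 m/s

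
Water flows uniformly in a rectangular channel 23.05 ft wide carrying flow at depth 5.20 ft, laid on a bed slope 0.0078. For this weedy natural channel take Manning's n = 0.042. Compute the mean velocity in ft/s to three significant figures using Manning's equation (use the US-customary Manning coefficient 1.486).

A = b·y = 23.05 × 5.20 = 119.9 ft²
P = b + 2y = 23.05 + 2×5.20 = 33.45 ft
R = A/P = 119.9/33.45 = 3.583 ft
Q = (1.486/n)·A·R^(2/3)·S^(1/2) = (1.486/0.042) × 119.9 × 3.583^(2/3) × 0.0078^(1/2) = 877.0 ft³/s
V = Q/A = 877.0/119.9 = 7.317 ft/s

7.32 ft/s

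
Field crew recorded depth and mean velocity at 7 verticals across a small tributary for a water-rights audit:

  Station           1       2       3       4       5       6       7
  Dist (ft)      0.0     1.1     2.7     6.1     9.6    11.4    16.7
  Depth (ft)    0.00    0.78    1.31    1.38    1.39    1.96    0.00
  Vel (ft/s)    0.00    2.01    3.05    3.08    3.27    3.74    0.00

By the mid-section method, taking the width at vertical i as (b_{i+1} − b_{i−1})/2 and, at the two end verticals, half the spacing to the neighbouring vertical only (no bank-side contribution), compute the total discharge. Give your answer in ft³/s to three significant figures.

w_2 = (2.7 − 0.0)/2 = 1.35 ft; q_2 = 2.01 × 0.78 × 1.35 = 2.117 ft³/s
w_3 = (6.1 − 1.1)/2 = 2.5 ft; q_3 = 3.05 × 1.31 × 2.5 = 9.989 ft³/s
w_4 = (9.6 − 2.7)/2 = 3.45 ft; q_4 = 3.08 × 1.38 × 3.45 = 14.66 ft³/s
w_5 = (11.4 − 6.1)/2 = 2.65 ft; q_5 = 3.27 × 1.39 × 2.65 = 12.05 ft³/s
w_6 = (16.7 − 9.6)/2 = 3.55 ft; q_6 = 3.74 × 1.96 × 3.55 = 26.02 ft³/s
Stations 1, 7 contribute zero (depth or velocity is 0).
Q = Σ qᵢ = 64.84 ft³/s

64.8 ft³/s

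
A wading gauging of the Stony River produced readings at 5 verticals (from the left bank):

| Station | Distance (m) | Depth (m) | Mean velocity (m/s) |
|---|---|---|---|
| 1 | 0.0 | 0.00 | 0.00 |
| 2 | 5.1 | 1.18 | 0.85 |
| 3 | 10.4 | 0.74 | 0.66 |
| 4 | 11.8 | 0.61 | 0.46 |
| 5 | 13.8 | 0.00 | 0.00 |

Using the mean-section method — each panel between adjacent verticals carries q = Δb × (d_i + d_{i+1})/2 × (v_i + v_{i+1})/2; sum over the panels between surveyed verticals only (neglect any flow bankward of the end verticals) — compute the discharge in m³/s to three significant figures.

5.79 m³/s

Panel 1-2: Δb = 5.1 m, d̄ = (0.00+1.18)/2 = 0.59, v̄ = (0.00+0.85)/2 = 0.425 → q = 5.1×0.59×0.425 = 1.279 m³/s
Panel 2-3: Δb = 5.3 m, d̄ = (1.18+0.74)/2 = 0.96, v̄ = (0.85+0.66)/2 = 0.755 → q = 5.3×0.96×0.755 = 3.841 m³/s
Panel 3-4: Δb = 1.4 m, d̄ = (0.74+0.61)/2 = 0.675, v̄ = (0.66+0.46)/2 = 0.56 → q = 1.4×0.675×0.56 = 0.5292 m³/s
Panel 4-5: Δb = 2 m, d̄ = (0.61+0.00)/2 = 0.305, v̄ = (0.46+0.00)/2 = 0.23 → q = 2×0.305×0.23 = 0.1403 m³/s
Q = Σ q = 5.790 m³/s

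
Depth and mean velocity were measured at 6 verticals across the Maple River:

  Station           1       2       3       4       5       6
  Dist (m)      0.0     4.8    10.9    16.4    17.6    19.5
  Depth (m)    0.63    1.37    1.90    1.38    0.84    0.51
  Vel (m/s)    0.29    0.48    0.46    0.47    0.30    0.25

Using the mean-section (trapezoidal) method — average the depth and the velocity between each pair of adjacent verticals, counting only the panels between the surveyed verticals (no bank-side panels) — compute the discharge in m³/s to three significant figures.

Panel 1-2: Δb = 4.8 m, d̄ = (0.63+1.37)/2 = 1, v̄ = (0.29+0.48)/2 = 0.385 → q = 4.8×1×0.385 = 1.848 m³/s
Panel 2-3: Δb = 6.1 m, d̄ = (1.37+1.90)/2 = 1.635, v̄ = (0.48+0.46)/2 = 0.47 → q = 6.1×1.635×0.47 = 4.688 m³/s
Panel 3-4: Δb = 5.5 m, d̄ = (1.90+1.38)/2 = 1.64, v̄ = (0.46+0.47)/2 = 0.465 → q = 5.5×1.64×0.465 = 4.194 m³/s
Panel 4-5: Δb = 1.2 m, d̄ = (1.38+0.84)/2 = 1.11, v̄ = (0.47+0.30)/2 = 0.385 → q = 1.2×1.11×0.385 = 0.5128 m³/s
Panel 5-6: Δb = 1.9 m, d̄ = (0.84+0.51)/2 = 0.675, v̄ = (0.30+0.25)/2 = 0.275 → q = 1.9×0.675×0.275 = 0.3527 m³/s
Q = Σ q = 11.60 m³/s

11.6 m³/s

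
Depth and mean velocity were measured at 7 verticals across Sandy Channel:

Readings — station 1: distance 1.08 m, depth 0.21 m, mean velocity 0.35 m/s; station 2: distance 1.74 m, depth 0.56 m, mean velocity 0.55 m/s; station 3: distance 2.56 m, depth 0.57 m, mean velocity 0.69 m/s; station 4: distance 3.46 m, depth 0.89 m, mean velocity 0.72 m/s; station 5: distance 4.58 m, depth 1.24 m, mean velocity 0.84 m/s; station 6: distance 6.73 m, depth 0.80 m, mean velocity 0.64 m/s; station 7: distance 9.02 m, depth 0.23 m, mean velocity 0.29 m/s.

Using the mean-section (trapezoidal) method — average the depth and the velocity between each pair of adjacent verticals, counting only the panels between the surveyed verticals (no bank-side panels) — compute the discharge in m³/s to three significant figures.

Panel 1-2: Δb = 0.66 m, d̄ = (0.21+0.56)/2 = 0.385, v̄ = (0.35+0.55)/2 = 0.45 → q = 0.66×0.385×0.45 = 0.1143 m³/s
Panel 2-3: Δb = 0.82 m, d̄ = (0.56+0.57)/2 = 0.565, v̄ = (0.55+0.69)/2 = 0.62 → q = 0.82×0.565×0.62 = 0.2872 m³/s
Panel 3-4: Δb = 0.9 m, d̄ = (0.57+0.89)/2 = 0.73, v̄ = (0.69+0.72)/2 = 0.705 → q = 0.9×0.73×0.705 = 0.4632 m³/s
Panel 4-5: Δb = 1.12 m, d̄ = (0.89+1.24)/2 = 1.065, v̄ = (0.72+0.84)/2 = 0.78 → q = 1.12×1.065×0.78 = 0.9304 m³/s
Panel 5-6: Δb = 2.15 m, d̄ = (1.24+0.80)/2 = 1.02, v̄ = (0.84+0.64)/2 = 0.74 → q = 2.15×1.02×0.74 = 1.623 m³/s
Panel 6-7: Δb = 2.29 m, d̄ = (0.80+0.23)/2 = 0.515, v̄ = (0.64+0.29)/2 = 0.465 → q = 2.29×0.515×0.465 = 0.5484 m³/s
Q = Σ q = 3.966 m³/s

3.97 m³/s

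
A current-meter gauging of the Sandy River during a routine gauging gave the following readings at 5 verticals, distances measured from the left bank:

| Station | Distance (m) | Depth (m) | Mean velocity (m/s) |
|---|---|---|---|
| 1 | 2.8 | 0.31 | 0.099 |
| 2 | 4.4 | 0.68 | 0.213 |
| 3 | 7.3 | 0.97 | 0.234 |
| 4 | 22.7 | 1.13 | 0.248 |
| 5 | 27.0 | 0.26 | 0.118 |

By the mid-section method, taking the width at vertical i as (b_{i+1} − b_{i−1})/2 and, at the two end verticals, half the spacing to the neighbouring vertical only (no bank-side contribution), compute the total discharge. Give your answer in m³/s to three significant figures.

w_1 = (4.4 − 2.8)/2 = 0.8 m; q_1 = 0.099 × 0.31 × 0.8 = 0.02455 m³/s
w_2 = (7.3 − 2.8)/2 = 2.25 m; q_2 = 0.213 × 0.68 × 2.25 = 0.3259 m³/s
w_3 = (22.7 − 4.4)/2 = 9.15 m; q_3 = 0.234 × 0.97 × 9.15 = 2.077 m³/s
w_4 = (27.0 − 7.3)/2 = 9.85 m; q_4 = 0.248 × 1.13 × 9.85 = 2.760 m³/s
w_5 = (27.0 − 22.7)/2 = 2.15 m; q_5 = 0.118 × 0.26 × 2.15 = 0.06596 m³/s
Q = Σ qᵢ = 5.254 m³/s

5.25 m³/s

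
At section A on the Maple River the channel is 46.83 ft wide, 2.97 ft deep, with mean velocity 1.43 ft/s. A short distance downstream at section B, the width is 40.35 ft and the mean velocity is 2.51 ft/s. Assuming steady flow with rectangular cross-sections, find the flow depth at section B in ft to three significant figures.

1.96 ft

Q = A₁V₁ = (46.83×2.97) × 1.43 = 198.9 ft³/s
d₂ = Q/(b₂ V₂) = 198.9/(40.35×2.51) = 1.964 ft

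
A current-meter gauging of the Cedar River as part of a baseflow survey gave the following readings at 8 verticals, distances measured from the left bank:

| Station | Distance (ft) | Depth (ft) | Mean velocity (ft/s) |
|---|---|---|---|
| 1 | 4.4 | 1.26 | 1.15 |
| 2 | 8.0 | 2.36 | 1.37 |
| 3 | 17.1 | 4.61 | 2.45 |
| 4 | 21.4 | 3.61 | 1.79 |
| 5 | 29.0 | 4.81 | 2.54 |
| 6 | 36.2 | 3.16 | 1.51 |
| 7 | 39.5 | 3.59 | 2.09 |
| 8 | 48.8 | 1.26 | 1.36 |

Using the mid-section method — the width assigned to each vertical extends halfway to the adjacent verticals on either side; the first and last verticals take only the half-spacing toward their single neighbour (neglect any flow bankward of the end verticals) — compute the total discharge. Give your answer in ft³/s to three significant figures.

308 ft³/s

w_1 = (8.0 − 4.4)/2 = 1.8 ft; q_1 = 1.15 × 1.26 × 1.8 = 2.608 ft³/s
w_2 = (17.1 − 4.4)/2 = 6.35 ft; q_2 = 1.37 × 2.36 × 6.35 = 20.53 ft³/s
w_3 = (21.4 − 8.0)/2 = 6.7 ft; q_3 = 2.45 × 4.61 × 6.7 = 75.67 ft³/s
w_4 = (29.0 − 17.1)/2 = 5.95 ft; q_4 = 1.79 × 3.61 × 5.95 = 38.45 ft³/s
w_5 = (36.2 − 21.4)/2 = 7.4 ft; q_5 = 2.54 × 4.81 × 7.4 = 90.41 ft³/s
w_6 = (39.5 − 29.0)/2 = 5.25 ft; q_6 = 1.51 × 3.16 × 5.25 = 25.05 ft³/s
w_7 = (48.8 − 36.2)/2 = 6.3 ft; q_7 = 2.09 × 3.59 × 6.3 = 47.27 ft³/s
w_8 = (48.8 − 39.5)/2 = 4.65 ft; q_8 = 1.36 × 1.26 × 4.65 = 7.968 ft³/s
Q = Σ qᵢ = 308.0 ft³/s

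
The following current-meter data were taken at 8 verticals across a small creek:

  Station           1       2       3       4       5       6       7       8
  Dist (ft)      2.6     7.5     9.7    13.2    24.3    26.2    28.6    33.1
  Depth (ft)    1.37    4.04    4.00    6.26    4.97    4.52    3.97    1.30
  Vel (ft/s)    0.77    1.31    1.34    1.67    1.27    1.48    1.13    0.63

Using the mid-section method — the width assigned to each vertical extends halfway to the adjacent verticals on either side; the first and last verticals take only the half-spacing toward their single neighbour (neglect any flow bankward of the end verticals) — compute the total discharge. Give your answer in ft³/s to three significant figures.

186 ft³/s

w_1 = (7.5 − 2.6)/2 = 2.45 ft; q_1 = 0.77 × 1.37 × 2.45 = 2.585 ft³/s
w_2 = (9.7 − 2.6)/2 = 3.55 ft; q_2 = 1.31 × 4.04 × 3.55 = 18.79 ft³/s
w_3 = (13.2 − 7.5)/2 = 2.85 ft; q_3 = 1.34 × 4.00 × 2.85 = 15.28 ft³/s
w_4 = (24.3 − 9.7)/2 = 7.3 ft; q_4 = 1.67 × 6.26 × 7.3 = 76.32 ft³/s
w_5 = (26.2 − 13.2)/2 = 6.5 ft; q_5 = 1.27 × 4.97 × 6.5 = 41.03 ft³/s
w_6 = (28.6 − 24.3)/2 = 2.15 ft; q_6 = 1.48 × 4.52 × 2.15 = 14.38 ft³/s
w_7 = (33.1 − 26.2)/2 = 3.45 ft; q_7 = 1.13 × 3.97 × 3.45 = 15.48 ft³/s
w_8 = (33.1 − 28.6)/2 = 2.25 ft; q_8 = 0.63 × 1.30 × 2.25 = 1.843 ft³/s
Q = Σ qᵢ = 185.7 ft³/s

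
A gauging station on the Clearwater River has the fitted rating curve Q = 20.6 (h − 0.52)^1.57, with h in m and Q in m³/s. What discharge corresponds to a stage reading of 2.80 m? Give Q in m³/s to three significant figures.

Q = 20.6 × (2.80 − 0.52)^1.57 = 20.6 × 2.28^1.57 = 75.13 m³/s

75.1 m³/s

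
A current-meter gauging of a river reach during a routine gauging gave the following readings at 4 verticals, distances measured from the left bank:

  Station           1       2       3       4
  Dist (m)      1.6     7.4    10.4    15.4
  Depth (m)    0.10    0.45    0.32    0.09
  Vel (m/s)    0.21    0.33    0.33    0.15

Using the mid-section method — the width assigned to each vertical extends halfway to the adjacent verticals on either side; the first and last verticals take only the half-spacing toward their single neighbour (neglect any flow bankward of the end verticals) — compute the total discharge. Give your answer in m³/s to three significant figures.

1.17 m³/s

w_1 = (7.4 − 1.6)/2 = 2.9 m; q_1 = 0.21 × 0.10 × 2.9 = 0.06090 m³/s
w_2 = (10.4 − 1.6)/2 = 4.4 m; q_2 = 0.33 × 0.45 × 4.4 = 0.6534 m³/s
w_3 = (15.4 − 7.4)/2 = 4 m; q_3 = 0.33 × 0.32 × 4 = 0.4224 m³/s
w_4 = (15.4 − 10.4)/2 = 2.5 m; q_4 = 0.15 × 0.09 × 2.5 = 0.03375 m³/s
Q = Σ qᵢ = 1.170 m³/s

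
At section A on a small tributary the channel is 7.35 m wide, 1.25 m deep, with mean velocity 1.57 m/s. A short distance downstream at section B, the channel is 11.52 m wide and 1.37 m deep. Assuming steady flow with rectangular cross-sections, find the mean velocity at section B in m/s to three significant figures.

Q = A₁V₁ = (7.35×1.25) × 1.57 = 14.42 m³/s
A₂ = 11.52 × 1.37 = 15.78 m²
V₂ = Q/A₂ = 14.42/15.78 = 0.9140 m/s

0.914 m/s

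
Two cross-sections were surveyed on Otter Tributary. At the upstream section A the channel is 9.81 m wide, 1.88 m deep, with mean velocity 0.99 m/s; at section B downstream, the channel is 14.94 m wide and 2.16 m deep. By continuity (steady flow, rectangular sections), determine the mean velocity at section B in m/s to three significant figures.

0.566 m/s

Q = A₁V₁ = (9.81×1.88) × 0.99 = 18.26 m³/s
A₂ = 14.94 × 2.16 = 32.27 m²
V₂ = Q/A₂ = 18.26/32.27 = 0.5658 m/s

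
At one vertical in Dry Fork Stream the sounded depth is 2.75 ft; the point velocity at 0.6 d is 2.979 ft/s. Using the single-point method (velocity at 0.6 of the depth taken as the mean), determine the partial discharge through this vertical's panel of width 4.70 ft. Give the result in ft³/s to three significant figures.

38.5 ft³/s

v̄ = v₀.₆ = 2.979 ft/s
q = v̄ × d × w = 2.979 × 2.75 × 4.70 = 38.50 ft³/s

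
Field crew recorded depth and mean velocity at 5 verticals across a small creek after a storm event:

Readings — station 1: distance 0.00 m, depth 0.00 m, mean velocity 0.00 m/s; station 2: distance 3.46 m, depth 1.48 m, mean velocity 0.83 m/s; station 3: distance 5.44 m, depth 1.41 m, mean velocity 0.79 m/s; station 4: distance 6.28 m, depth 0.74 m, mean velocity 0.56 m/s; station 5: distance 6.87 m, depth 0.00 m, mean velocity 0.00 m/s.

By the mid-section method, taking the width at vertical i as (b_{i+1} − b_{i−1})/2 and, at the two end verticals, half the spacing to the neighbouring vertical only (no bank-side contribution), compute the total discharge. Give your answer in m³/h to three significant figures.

18700 m³/h

w_2 = (5.44 − 0.00)/2 = 2.72 m; q_2 = 0.83 × 1.48 × 2.72 = 3.341 m³/s
w_3 = (6.28 − 3.46)/2 = 1.41 m; q_3 = 0.79 × 1.41 × 1.41 = 1.571 m³/s
w_4 = (6.87 − 5.44)/2 = 0.715 m; q_4 = 0.56 × 0.74 × 0.715 = 0.2963 m³/s
Stations 1, 5 contribute zero (depth or velocity is 0).
Q = Σ qᵢ = 5.208 m³/s
= 5.208 × 3600 = 18750 m³/h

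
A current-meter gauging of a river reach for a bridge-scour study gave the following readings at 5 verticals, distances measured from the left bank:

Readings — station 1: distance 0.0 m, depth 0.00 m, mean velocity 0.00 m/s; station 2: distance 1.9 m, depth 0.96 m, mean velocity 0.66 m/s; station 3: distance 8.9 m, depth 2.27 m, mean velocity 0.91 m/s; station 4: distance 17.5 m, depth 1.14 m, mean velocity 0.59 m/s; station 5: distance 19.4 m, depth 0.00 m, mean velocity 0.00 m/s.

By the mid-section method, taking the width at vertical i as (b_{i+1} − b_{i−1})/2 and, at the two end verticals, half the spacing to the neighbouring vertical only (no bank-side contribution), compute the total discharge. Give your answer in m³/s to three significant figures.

22.5 m³/s

w_2 = (8.9 − 0.0)/2 = 4.45 m; q_2 = 0.66 × 0.96 × 4.45 = 2.820 m³/s
w_3 = (17.5 − 1.9)/2 = 7.8 m; q_3 = 0.91 × 2.27 × 7.8 = 16.11 m³/s
w_4 = (19.4 − 8.9)/2 = 5.25 m; q_4 = 0.59 × 1.14 × 5.25 = 3.531 m³/s
Stations 1, 5 contribute zero (depth or velocity is 0).
Q = Σ qᵢ = 22.46 m³/s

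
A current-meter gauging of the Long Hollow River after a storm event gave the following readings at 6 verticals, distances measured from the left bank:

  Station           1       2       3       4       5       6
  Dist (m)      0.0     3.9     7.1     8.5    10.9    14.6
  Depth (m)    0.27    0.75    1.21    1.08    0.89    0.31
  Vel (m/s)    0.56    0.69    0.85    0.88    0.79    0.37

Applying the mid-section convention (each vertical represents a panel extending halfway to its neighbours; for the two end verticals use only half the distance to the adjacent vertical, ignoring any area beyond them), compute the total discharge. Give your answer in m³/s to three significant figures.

w_1 = (3.9 − 0.0)/2 = 1.95 m; q_1 = 0.56 × 0.27 × 1.95 = 0.2948 m³/s
w_2 = (7.1 − 0.0)/2 = 3.55 m; q_2 = 0.69 × 0.75 × 3.55 = 1.837 m³/s
w_3 = (8.5 − 3.9)/2 = 2.3 m; q_3 = 0.85 × 1.21 × 2.3 = 2.366 m³/s
w_4 = (10.9 − 7.1)/2 = 1.9 m; q_4 = 0.88 × 1.08 × 1.9 = 1.806 m³/s
w_5 = (14.6 − 8.5)/2 = 3.05 m; q_5 = 0.79 × 0.89 × 3.05 = 2.144 m³/s
w_6 = (14.6 − 10.9)/2 = 1.85 m; q_6 = 0.37 × 0.31 × 1.85 = 0.2122 m³/s
Q = Σ qᵢ = 8.660 m³/s

8.66 m³/s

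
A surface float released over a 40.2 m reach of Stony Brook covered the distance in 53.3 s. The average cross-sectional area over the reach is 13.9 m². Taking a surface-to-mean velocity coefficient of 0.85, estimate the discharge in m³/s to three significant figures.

v_surface = L / t̄ = 40.2 / 53.3 = 0.7542 m/s
v_mean = 0.85 × 0.7542 = 0.6411 m/s
Q = A × v_mean = 13.9 × 0.6411 = 8.911 m³/s

8.91 m³/s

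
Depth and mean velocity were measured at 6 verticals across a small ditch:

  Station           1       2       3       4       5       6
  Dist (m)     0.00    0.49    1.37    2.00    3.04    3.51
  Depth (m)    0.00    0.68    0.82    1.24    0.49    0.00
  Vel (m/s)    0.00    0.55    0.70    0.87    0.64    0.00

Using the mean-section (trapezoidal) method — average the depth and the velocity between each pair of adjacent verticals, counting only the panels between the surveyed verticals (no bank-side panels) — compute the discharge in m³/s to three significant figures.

Panel 1-2: Δb = 0.49 m, d̄ = (0.00+0.68)/2 = 0.34, v̄ = (0.00+0.55)/2 = 0.275 → q = 0.49×0.34×0.275 = 0.04582 m³/s
Panel 2-3: Δb = 0.88 m, d̄ = (0.68+0.82)/2 = 0.75, v̄ = (0.55+0.70)/2 = 0.625 → q = 0.88×0.75×0.625 = 0.4125 m³/s
Panel 3-4: Δb = 0.63 m, d̄ = (0.82+1.24)/2 = 1.03, v̄ = (0.70+0.87)/2 = 0.785 → q = 0.63×1.03×0.785 = 0.5094 m³/s
Panel 4-5: Δb = 1.04 m, d̄ = (1.24+0.49)/2 = 0.865, v̄ = (0.87+0.64)/2 = 0.755 → q = 1.04×0.865×0.755 = 0.6792 m³/s
Panel 5-6: Δb = 0.47 m, d̄ = (0.49+0.00)/2 = 0.245, v̄ = (0.64+0.00)/2 = 0.32 → q = 0.47×0.245×0.32 = 0.03685 m³/s
Q = Σ q = 1.684 m³/s

1.68 m³/s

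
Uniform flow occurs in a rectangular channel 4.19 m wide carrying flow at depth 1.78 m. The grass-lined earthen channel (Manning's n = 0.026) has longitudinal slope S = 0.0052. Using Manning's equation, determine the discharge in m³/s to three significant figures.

20.2 m³/s

A = b·y = 4.19 × 1.78 = 7.458 m²
P = b + 2y = 4.19 + 2×1.78 = 7.750 m
R = A/P = 7.458/7.750 = 0.9623 m
Q = (1/n)·A·R^(2/3)·S^(1/2) = (1/0.026) × 7.458 × 0.9623^(2/3) × 0.0052^(1/2) = 20.16 m³/s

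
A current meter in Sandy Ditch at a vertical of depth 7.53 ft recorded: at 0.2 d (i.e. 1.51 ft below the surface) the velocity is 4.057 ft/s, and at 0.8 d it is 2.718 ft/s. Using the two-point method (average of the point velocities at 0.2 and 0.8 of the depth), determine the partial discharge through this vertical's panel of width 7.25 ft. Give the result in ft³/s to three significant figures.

v̄ = (4.057 + 2.718) / 2 = 3.388 ft/s
q = v̄ × d × w = 3.388 × 7.53 × 7.25 = 184.9 ft³/s

185 ft³/s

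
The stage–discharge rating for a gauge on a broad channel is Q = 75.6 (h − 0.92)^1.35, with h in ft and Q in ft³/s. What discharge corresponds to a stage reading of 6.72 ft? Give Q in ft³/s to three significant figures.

811 ft³/s

Q = 75.6 × (6.72 − 0.92)^1.35 = 75.6 × 5.8^1.35 = 811.2 ft³/s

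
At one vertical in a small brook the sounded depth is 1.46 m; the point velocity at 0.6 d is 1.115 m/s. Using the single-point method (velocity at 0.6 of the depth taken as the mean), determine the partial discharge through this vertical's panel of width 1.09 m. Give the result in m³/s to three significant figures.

v̄ = v₀.₆ = 1.115 m/s
q = v̄ × d × w = 1.115 × 1.46 × 1.09 = 1.774 m³/s

1.77 m³/s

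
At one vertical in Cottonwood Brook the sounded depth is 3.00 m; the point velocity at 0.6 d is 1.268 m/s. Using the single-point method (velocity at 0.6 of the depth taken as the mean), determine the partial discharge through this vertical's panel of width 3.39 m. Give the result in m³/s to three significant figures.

v̄ = v₀.₆ = 1.268 m/s
q = v̄ × d × w = 1.268 × 3.00 × 3.39 = 12.90 m³/s

12.9 m³/s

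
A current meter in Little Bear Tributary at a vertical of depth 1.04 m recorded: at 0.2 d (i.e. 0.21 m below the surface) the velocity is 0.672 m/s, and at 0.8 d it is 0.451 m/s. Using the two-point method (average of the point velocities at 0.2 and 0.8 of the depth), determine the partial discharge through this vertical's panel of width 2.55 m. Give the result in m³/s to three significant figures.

v̄ = (0.672 + 0.451) / 2 = 0.5615 m/s
q = v̄ × d × w = 0.5615 × 1.04 × 2.55 = 1.489 m³/s

1.49 m³/s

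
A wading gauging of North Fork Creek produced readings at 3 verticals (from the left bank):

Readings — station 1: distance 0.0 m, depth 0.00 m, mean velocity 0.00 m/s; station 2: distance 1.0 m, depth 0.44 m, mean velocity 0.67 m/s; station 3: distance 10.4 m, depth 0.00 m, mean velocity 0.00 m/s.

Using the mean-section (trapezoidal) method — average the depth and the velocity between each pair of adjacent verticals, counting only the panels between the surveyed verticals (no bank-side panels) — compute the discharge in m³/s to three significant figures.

Panel 1-2: Δb = 1 m, d̄ = (0.00+0.44)/2 = 0.22, v̄ = (0.00+0.67)/2 = 0.335 → q = 1×0.22×0.335 = 0.07370 m³/s
Panel 2-3: Δb = 9.4 m, d̄ = (0.44+0.00)/2 = 0.22, v̄ = (0.67+0.00)/2 = 0.335 → q = 9.4×0.22×0.335 = 0.6928 m³/s
Q = Σ q = 0.7665 m³/s

0.766 m³/s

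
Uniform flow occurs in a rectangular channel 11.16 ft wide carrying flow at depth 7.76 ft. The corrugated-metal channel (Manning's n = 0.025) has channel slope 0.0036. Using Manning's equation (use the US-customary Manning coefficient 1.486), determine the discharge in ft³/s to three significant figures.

677 ft³/s

A = b·y = 11.16 × 7.76 = 86.60 ft²
P = b + 2y = 11.16 + 2×7.76 = 26.68 ft
R = A/P = 86.60/26.68 = 3.246 ft
Q = (1.486/n)·A·R^(2/3)·S^(1/2) = (1.486/0.025) × 86.60 × 3.246^(2/3) × 0.0036^(1/2) = 677.1 ft³/s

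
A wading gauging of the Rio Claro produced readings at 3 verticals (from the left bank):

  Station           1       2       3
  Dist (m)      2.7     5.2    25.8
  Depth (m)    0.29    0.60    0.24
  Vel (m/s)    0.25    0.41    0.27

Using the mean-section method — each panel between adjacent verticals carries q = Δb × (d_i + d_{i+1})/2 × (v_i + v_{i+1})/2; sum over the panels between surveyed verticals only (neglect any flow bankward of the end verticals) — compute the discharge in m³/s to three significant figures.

3.31 m³/s

Panel 1-2: Δb = 2.5 m, d̄ = (0.29+0.60)/2 = 0.445, v̄ = (0.25+0.41)/2 = 0.33 → q = 2.5×0.445×0.33 = 0.3671 m³/s
Panel 2-3: Δb = 20.6 m, d̄ = (0.60+0.24)/2 = 0.42, v̄ = (0.41+0.27)/2 = 0.34 → q = 20.6×0.42×0.34 = 2.942 m³/s
Q = Σ q = 3.309 m³/s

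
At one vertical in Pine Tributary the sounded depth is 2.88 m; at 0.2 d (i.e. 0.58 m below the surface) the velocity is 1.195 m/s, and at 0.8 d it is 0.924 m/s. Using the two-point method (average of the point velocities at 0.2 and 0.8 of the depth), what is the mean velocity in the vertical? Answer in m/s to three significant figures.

1.06 m/s

v̄ = (1.195 + 0.924) / 2 = 1.060 m/s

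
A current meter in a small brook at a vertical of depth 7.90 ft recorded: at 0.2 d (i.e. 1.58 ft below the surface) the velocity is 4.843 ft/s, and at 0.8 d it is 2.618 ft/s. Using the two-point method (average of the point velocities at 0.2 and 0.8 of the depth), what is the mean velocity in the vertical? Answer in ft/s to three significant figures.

3.73 ft/s

v̄ = (4.843 + 2.618) / 2 = 3.731 ft/s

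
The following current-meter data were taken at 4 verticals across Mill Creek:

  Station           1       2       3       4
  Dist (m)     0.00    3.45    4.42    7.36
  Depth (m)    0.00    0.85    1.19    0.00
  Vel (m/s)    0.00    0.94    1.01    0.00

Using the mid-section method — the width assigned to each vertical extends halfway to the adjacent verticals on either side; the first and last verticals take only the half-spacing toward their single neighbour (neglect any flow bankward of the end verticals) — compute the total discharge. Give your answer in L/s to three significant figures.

w_2 = (4.42 − 0.00)/2 = 2.21 m; q_2 = 0.94 × 0.85 × 2.21 = 1.766 m³/s
w_3 = (7.36 − 3.45)/2 = 1.955 m; q_3 = 1.01 × 1.19 × 1.955 = 2.350 m³/s
Stations 1, 4 contribute zero (depth or velocity is 0).
Q = Σ qᵢ = 4.116 m³/s
= 4.116 × 1000 = 4116 L/s

4120 L/s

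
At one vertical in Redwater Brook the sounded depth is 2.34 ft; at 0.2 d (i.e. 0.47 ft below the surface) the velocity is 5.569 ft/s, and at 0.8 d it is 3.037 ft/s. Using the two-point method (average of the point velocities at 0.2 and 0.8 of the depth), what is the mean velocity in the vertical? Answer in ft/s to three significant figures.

4.30 ft/s

v̄ = (5.569 + 3.037) / 2 = 4.303 ft/s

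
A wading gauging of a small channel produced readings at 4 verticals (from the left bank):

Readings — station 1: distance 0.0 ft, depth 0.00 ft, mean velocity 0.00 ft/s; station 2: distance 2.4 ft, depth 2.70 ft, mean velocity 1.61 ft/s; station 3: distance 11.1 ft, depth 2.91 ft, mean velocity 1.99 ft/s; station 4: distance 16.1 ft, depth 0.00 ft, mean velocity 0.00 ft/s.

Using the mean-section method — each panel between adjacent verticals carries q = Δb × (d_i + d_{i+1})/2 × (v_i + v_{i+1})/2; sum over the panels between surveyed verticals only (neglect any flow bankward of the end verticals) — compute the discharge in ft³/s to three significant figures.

Panel 1-2: Δb = 2.4 ft, d̄ = (0.00+2.70)/2 = 1.35, v̄ = (0.00+1.61)/2 = 0.805 → q = 2.4×1.35×0.805 = 2.608 ft³/s
Panel 2-3: Δb = 8.7 ft, d̄ = (2.70+2.91)/2 = 2.805, v̄ = (1.61+1.99)/2 = 1.8 → q = 8.7×2.805×1.8 = 43.93 ft³/s
Panel 3-4: Δb = 5 ft, d̄ = (2.91+0.00)/2 = 1.455, v̄ = (1.99+0.00)/2 = 0.995 → q = 5×1.455×0.995 = 7.239 ft³/s
Q = Σ q = 53.77 ft³/s

53.8 ft³/s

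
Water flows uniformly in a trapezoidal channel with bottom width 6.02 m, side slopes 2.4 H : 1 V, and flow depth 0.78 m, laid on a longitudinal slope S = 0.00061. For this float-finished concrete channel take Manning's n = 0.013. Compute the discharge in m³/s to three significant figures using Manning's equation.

A = (b + z·y)·y = (6.02 + 2.4×0.78)×0.78 = 6.156 m²
P = b + 2y√(1+z²) = 6.02 + 2×0.78×√(1+2.4²) = 10.08 m
R = A/P = 6.156/10.08 = 0.6109 m
Q = (1/n)·A·R^(2/3)·S^(1/2) = (1/0.013) × 6.156 × 0.6109^(2/3) × 0.00061^(1/2) = 8.420 m³/s

8.42 m³/s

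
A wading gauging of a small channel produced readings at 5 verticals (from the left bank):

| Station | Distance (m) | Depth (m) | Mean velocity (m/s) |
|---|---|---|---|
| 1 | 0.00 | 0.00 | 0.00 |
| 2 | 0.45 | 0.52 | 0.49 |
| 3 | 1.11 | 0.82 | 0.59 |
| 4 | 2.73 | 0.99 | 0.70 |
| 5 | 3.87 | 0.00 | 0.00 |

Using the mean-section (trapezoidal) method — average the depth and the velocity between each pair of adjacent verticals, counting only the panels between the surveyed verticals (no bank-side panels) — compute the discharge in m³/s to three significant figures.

1.41 m³/s

Panel 1-2: Δb = 0.45 m, d̄ = (0.00+0.52)/2 = 0.26, v̄ = (0.00+0.49)/2 = 0.245 → q = 0.45×0.26×0.245 = 0.02867 m³/s
Panel 2-3: Δb = 0.66 m, d̄ = (0.52+0.82)/2 = 0.67, v̄ = (0.49+0.59)/2 = 0.54 → q = 0.66×0.67×0.54 = 0.2388 m³/s
Panel 3-4: Δb = 1.62 m, d̄ = (0.82+0.99)/2 = 0.905, v̄ = (0.59+0.70)/2 = 0.645 → q = 1.62×0.905×0.645 = 0.9456 m³/s
Panel 4-5: Δb = 1.14 m, d̄ = (0.99+0.00)/2 = 0.495, v̄ = (0.70+0.00)/2 = 0.35 → q = 1.14×0.495×0.35 = 0.1975 m³/s
Q = Σ q = 1.411 m³/s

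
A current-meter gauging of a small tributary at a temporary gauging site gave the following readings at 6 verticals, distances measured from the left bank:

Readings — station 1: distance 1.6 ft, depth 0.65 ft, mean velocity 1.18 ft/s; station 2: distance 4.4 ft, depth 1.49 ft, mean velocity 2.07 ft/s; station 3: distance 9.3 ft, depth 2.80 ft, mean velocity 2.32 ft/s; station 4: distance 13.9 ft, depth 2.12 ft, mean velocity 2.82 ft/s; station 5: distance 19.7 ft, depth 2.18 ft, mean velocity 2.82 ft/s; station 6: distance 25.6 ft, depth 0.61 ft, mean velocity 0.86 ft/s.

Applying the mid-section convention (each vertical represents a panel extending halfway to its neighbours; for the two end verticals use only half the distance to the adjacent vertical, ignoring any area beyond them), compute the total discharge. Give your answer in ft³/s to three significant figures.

112 ft³/s

w_1 = (4.4 − 1.6)/2 = 1.4 ft; q_1 = 1.18 × 0.65 × 1.4 = 1.074 ft³/s
w_2 = (9.3 − 1.6)/2 = 3.85 ft; q_2 = 2.07 × 1.49 × 3.85 = 11.87 ft³/s
w_3 = (13.9 − 4.4)/2 = 4.75 ft; q_3 = 2.32 × 2.80 × 4.75 = 30.86 ft³/s
w_4 = (19.7 − 9.3)/2 = 5.2 ft; q_4 = 2.82 × 2.12 × 5.2 = 31.09 ft³/s
w_5 = (25.6 − 13.9)/2 = 5.85 ft; q_5 = 2.82 × 2.18 × 5.85 = 35.96 ft³/s
w_6 = (25.6 − 19.7)/2 = 2.95 ft; q_6 = 0.86 × 0.61 × 2.95 = 1.548 ft³/s
Q = Σ qᵢ = 112.4 ft³/s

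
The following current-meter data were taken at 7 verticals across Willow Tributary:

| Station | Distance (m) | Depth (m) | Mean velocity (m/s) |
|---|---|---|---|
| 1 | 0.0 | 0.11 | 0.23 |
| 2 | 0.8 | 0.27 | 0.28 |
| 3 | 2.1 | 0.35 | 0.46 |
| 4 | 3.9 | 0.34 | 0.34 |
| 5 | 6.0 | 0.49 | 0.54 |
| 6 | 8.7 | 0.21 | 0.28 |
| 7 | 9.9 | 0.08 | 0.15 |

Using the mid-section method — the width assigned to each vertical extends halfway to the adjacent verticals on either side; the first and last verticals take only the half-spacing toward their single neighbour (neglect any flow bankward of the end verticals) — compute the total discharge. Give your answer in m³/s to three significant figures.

w_1 = (0.8 − 0.0)/2 = 0.4 m; q_1 = 0.23 × 0.11 × 0.4 = 0.01012 m³/s
w_2 = (2.1 − 0.0)/2 = 1.05 m; q_2 = 0.28 × 0.27 × 1.05 = 0.07938 m³/s
w_3 = (3.9 − 0.8)/2 = 1.55 m; q_3 = 0.46 × 0.35 × 1.55 = 0.2496 m³/s
w_4 = (6.0 − 2.1)/2 = 1.95 m; q_4 = 0.34 × 0.34 × 1.95 = 0.2254 m³/s
w_5 = (8.7 − 3.9)/2 = 2.4 m; q_5 = 0.54 × 0.49 × 2.4 = 0.6350 m³/s
w_6 = (9.9 − 6.0)/2 = 1.95 m; q_6 = 0.28 × 0.21 × 1.95 = 0.1147 m³/s
w_7 = (9.9 − 8.7)/2 = 0.6 m; q_7 = 0.15 × 0.08 × 0.6 = 0.007200 m³/s
Q = Σ qᵢ = 1.321 m³/s

1.32 m³/s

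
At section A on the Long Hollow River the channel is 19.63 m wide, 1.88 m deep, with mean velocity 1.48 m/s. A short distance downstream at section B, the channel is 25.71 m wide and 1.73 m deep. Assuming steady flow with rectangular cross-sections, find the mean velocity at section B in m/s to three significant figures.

1.23 m/s

Q = A₁V₁ = (19.63×1.88) × 1.48 = 54.62 m³/s
A₂ = 25.71 × 1.73 = 44.48 m²
V₂ = Q/A₂ = 54.62/44.48 = 1.228 m/s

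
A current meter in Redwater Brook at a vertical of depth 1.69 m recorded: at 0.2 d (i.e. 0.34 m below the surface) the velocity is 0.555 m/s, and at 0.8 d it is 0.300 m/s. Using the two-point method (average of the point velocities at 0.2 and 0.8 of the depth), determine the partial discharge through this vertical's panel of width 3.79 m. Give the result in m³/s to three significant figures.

2.74 m³/s

v̄ = (0.555 + 0.300) / 2 = 0.4275 m/s
q = v̄ × d × w = 0.4275 × 1.69 × 3.79 = 2.738 m³/s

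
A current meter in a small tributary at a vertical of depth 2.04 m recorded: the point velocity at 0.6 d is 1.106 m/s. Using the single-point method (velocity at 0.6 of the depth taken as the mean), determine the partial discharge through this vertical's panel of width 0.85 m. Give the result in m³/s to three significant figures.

v̄ = v₀.₆ = 1.106 m/s
q = v̄ × d × w = 1.106 × 2.04 × 0.85 = 1.918 m³/s

1.92 m³/s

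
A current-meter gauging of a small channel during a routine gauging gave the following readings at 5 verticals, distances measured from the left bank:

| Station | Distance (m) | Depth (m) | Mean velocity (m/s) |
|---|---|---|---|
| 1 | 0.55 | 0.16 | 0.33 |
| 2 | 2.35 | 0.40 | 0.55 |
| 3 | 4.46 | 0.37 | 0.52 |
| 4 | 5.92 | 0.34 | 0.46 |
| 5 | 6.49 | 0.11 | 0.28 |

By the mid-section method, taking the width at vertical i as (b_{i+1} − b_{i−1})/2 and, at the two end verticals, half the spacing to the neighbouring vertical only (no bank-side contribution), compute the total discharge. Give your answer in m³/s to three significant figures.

0.989 m³/s

w_1 = (2.35 − 0.55)/2 = 0.9 m; q_1 = 0.33 × 0.16 × 0.9 = 0.04752 m³/s
w_2 = (4.46 − 0.55)/2 = 1.955 m; q_2 = 0.55 × 0.40 × 1.955 = 0.4301 m³/s
w_3 = (5.92 − 2.35)/2 = 1.785 m; q_3 = 0.52 × 0.37 × 1.785 = 0.3434 m³/s
w_4 = (6.49 − 4.46)/2 = 1.015 m; q_4 = 0.46 × 0.34 × 1.015 = 0.1587 m³/s
w_5 = (6.49 − 5.92)/2 = 0.285 m; q_5 = 0.28 × 0.11 × 0.285 = 0.008778 m³/s
Q = Σ qᵢ = 0.9886 m³/s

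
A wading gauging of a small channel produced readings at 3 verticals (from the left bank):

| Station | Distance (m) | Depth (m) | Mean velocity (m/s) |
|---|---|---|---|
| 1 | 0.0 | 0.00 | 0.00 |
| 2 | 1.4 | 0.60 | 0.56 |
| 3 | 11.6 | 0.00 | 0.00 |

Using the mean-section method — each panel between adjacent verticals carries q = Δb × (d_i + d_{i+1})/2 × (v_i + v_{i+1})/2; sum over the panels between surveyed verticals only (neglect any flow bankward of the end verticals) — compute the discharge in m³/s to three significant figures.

0.974 m³/s

Panel 1-2: Δb = 1.4 m, d̄ = (0.00+0.60)/2 = 0.3, v̄ = (0.00+0.56)/2 = 0.28 → q = 1.4×0.3×0.28 = 0.1176 m³/s
Panel 2-3: Δb = 10.2 m, d̄ = (0.60+0.00)/2 = 0.3, v̄ = (0.56+0.00)/2 = 0.28 → q = 10.2×0.3×0.28 = 0.8568 m³/s
Q = Σ q = 0.9744 m³/s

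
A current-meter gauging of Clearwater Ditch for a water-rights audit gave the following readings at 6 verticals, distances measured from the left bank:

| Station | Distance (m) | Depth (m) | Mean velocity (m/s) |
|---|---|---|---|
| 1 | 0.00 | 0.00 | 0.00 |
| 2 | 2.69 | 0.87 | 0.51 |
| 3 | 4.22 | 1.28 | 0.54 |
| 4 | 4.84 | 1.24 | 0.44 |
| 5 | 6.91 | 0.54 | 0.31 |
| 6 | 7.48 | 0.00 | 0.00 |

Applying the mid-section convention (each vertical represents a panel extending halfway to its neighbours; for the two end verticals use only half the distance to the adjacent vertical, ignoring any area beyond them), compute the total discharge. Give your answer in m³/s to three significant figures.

w_2 = (4.22 − 0.00)/2 = 2.11 m; q_2 = 0.51 × 0.87 × 2.11 = 0.9362 m³/s
w_3 = (4.84 − 2.69)/2 = 1.075 m; q_3 = 0.54 × 1.28 × 1.075 = 0.7430 m³/s
w_4 = (6.91 − 4.22)/2 = 1.345 m; q_4 = 0.44 × 1.24 × 1.345 = 0.7338 m³/s
w_5 = (7.48 − 4.84)/2 = 1.32 m; q_5 = 0.31 × 0.54 × 1.32 = 0.2210 m³/s
Stations 1, 6 contribute zero (depth or velocity is 0).
Q = Σ qᵢ = 2.634 m³/s

2.63 m³/s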